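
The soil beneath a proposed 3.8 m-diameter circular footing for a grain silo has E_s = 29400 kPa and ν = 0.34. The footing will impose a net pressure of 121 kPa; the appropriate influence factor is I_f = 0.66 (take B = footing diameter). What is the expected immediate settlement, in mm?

Immediate (elastic) settlement: S_e = q·B·(1−ν²)/E_s · I_f.
S_e = 121 × 3.8 × (1 − 0.34²) / 29400 × 0.66
    = 121 × 3.8 × 0.8844 / 29400 × 0.66
    = 0.009129 m = 9.129 mm

S_e ≈ 9.13 mm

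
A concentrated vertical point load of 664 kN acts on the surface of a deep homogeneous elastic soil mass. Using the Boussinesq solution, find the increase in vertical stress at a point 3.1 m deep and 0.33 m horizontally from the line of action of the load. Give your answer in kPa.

Δσ_z ≈ 32.1 kPa

Boussinesq vertical stress below a point load on an elastic half-space:
Δσ_z = 3P/(2πz²) · [1 + (r/z)²]^(−5/2)
r/z = 0.33/3.1 = 0.10645; [1+(r/z)²]^(−5/2) = 0.97222.
Δσ_z = 3×664/(2π×3.1²) × 0.97222 = 32.99 × 0.97222 = 32.07 kPa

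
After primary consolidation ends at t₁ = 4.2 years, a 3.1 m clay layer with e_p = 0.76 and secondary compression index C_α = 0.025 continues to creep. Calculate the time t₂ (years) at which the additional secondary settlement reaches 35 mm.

S_s = C_α·H/(1+e_p)·log₁₀(t₂/t₁) ⇒ log₁₀(t₂/t₁) = S_s·(1+e_p)/(C_α·H).
log₁₀(t₂/t₁) = 0.035 × (1+0.76) / (0.025×3.1) = 0.7948
t₂ = t₁ × 10^0.7948 = 4.2 × 6.235 = 26.19 years

t₂ ≈ 26.2 years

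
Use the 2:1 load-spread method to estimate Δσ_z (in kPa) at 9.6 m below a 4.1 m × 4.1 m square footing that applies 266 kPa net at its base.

Δσ_z ≈ 23.8 kPa

By the 2:1 method the load spreads at 1 horizontal : 2 vertical, so at depth z the loaded area has grown by z in each plan dimension:
Δσ = qBL/((B+z)(L+z)) = 266×4.1×4.1/((4.1+9.6)(4.1+9.6)) = 23.824 kPa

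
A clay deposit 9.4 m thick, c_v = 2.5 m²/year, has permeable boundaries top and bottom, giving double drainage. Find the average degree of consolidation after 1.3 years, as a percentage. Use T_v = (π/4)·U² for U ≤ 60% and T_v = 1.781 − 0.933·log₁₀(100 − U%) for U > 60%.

U ≈ 43.3 %

Drainage path length: H_d = H/2 = 4.7 m (double drainage).
T_v = c_v·t/H_d² = 2.5×1.3/4.7² = 0.14713.
T_v = 0.14713 corresponds to the U ≤ 60% branch:
U = √(4T_v/π) = 0.4328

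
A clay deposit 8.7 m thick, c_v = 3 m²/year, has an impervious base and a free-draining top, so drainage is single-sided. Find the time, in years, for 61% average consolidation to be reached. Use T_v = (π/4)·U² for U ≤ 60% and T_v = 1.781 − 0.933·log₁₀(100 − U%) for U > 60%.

Drainage path length: H_d = H = 8.7 m (single drainage).
U > 60%: T_v = 1.781 − 0.933·log₁₀(100 − 61) = 0.29654.
t = T_v·H_d²/c_v = 0.29654×8.7²/3 = 7.482 years.

t ≈ 7.48 years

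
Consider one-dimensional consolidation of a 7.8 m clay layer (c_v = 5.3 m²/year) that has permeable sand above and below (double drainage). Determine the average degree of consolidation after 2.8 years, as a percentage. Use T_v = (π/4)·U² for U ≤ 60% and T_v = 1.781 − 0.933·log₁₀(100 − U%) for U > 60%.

U ≈ 92.7 %

Drainage path length: H_d = H/2 = 3.9 m (double drainage).
T_v = c_v·t/H_d² = 5.3×2.8/3.9² = 0.97567.
T_v = 0.97567 corresponds to the U > 60% branch:
U = 1 − 10^((1.781 − T_v)/0.933)/100 = 0.927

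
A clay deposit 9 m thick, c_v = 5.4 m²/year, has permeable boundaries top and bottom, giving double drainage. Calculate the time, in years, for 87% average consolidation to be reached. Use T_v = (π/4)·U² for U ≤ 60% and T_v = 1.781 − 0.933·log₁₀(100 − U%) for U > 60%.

Drainage path length: H_d = H/2 = 4.5 m (double drainage).
U > 60%: T_v = 1.781 − 0.933·log₁₀(100 − 87) = 0.74169.
t = T_v·H_d²/c_v = 0.74169×4.5²/5.4 = 2.781 years.

t ≈ 2.78 years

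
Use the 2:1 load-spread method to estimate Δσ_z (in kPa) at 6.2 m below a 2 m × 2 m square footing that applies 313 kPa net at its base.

By the 2:1 method the load spreads at 1 horizontal : 2 vertical, so at depth z the loaded area has grown by z in each plan dimension:
Δσ = qBL/((B+z)(L+z)) = 313×2×2/((2+6.2)(2+6.2)) = 18.62 kPa

Δσ_z ≈ 18.6 kPa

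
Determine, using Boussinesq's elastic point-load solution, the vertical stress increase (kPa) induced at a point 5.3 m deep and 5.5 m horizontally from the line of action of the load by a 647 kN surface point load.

Boussinesq vertical stress below a point load on an elastic half-space:
Δσ_z = 3P/(2πz²) · [1 + (r/z)²]^(−5/2)
r/z = 5.5/5.3 = 1.0377; [1+(r/z)²]^(−5/2) = 0.16087.
Δσ_z = 3×647/(2π×5.3²) × 0.16087 = 10.997 × 0.16087 = 1.769 kPa

Δσ_z ≈ 1.77 kPa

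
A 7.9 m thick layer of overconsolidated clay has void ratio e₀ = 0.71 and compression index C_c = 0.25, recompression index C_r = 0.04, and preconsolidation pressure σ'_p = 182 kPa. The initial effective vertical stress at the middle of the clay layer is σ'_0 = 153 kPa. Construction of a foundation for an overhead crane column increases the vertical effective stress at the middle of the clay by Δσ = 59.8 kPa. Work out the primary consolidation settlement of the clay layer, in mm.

S_c ≈ 92.4 mm

Final effective stress: σ'_f = 153 + 59.8 = 212.8 kPa.
σ'_f = 212.8 > σ'_p = 182 kPa, so the stress path crosses the preconsolidation pressure — recompression up to σ'_p, then virgin compression beyond:
S_c = H/(1+e₀)·[C_r·log₁₀(σ'_p/σ'_0) + C_c·log₁₀(σ'_f/σ'_p)]
    = 7.9/1.71 × [0.04×log₁₀(182/153) + 0.25×log₁₀(212.8/182)]
    = 4.6199 × [0.0030152 + 0.016975] = 0.09235 m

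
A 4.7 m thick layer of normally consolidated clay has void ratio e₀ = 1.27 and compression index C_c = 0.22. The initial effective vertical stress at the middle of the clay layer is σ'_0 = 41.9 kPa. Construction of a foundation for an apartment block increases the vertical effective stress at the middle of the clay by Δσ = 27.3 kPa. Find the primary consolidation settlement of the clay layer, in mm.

S_c ≈ 99.3 mm

Final effective stress: σ'_f = σ'_0 + Δσ = 41.9 + 27.3 = 69.2 kPa.
Normally consolidated clay, so the full stress increment lies on the virgin compression line:
S_c = C_c·H/(1+e₀)·log₁₀(σ'_f/σ'_0) = 0.22×4.7/(1+1.27)×log₁₀(69.2/41.9)
    = 0.45551 × 0.21789 = 0.09925 m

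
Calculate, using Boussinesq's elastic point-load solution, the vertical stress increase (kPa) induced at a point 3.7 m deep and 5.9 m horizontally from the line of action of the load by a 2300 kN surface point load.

Boussinesq vertical stress below a point load on an elastic half-space:
Δσ_z = 3P/(2πz²) · [1 + (r/z)²]^(−5/2)
r/z = 5.9/3.7 = 1.5946; [1+(r/z)²]^(−5/2) = 0.042331.
Δσ_z = 3×2300/(2π×3.7²) × 0.042331 = 80.217 × 0.042331 = 3.396 kPa

Δσ_z ≈ 3.4 kPa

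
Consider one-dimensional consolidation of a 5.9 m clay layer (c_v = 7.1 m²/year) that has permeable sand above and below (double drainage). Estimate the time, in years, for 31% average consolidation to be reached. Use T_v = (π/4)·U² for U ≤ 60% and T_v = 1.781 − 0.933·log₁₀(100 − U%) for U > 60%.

t ≈ 0.0925 years

Drainage path length: H_d = H/2 = 2.95 m (double drainage).
U ≤ 60%: T_v = (π/4)·U² = (π/4)×0.31² = 0.075477.
t = T_v·H_d²/c_v = 0.075477×2.95²/7.1 = 0.09251 years.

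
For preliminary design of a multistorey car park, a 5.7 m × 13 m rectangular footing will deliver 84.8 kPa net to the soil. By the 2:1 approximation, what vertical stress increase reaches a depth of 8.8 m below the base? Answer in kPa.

Δσ_z ≈ 19.9 kPa

By the 2:1 method the load spreads at 1 horizontal : 2 vertical, so at depth z the loaded area has grown by z in each plan dimension:
Δσ = qBL/((B+z)(L+z)) = 84.8×5.7×13/((5.7+8.8)(13+8.8)) = 19.879 kPa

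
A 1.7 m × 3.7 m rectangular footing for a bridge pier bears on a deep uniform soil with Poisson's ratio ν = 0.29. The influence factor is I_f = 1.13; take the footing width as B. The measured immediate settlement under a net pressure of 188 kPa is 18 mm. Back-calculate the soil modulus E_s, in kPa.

E_s ≈ 18400 kPa

S_e = q·B·(1−ν²)/E_s · I_f  ⇒  E_s = q·B·(1−ν²)·I_f / S_e.
E_s = 188 × 1.7 × 0.9159 × 1.13 / 0.018 = 18380 kPa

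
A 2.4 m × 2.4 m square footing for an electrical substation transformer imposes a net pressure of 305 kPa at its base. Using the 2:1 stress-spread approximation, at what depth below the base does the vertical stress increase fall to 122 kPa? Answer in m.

z ≈ 1.39 m

2:1 spreading — at depth z the loaded area has grown by z in each plan dimension:
qB²/(B+z)² = Δσ_z ⇒ z = B(√(q/Δσ_z) − 1) = 2.4×(√(305/122) − 1) = 1.395 m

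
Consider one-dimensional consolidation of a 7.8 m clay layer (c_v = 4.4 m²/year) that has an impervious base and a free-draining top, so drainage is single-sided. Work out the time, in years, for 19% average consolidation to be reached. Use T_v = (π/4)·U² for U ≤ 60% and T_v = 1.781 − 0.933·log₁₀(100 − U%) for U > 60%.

t ≈ 0.392 years

Drainage path length: H_d = H = 7.8 m (single drainage).
U ≤ 60%: T_v = (π/4)·U² = (π/4)×0.19² = 0.028353.
t = T_v·H_d²/c_v = 0.028353×7.8²/4.4 = 0.392 years.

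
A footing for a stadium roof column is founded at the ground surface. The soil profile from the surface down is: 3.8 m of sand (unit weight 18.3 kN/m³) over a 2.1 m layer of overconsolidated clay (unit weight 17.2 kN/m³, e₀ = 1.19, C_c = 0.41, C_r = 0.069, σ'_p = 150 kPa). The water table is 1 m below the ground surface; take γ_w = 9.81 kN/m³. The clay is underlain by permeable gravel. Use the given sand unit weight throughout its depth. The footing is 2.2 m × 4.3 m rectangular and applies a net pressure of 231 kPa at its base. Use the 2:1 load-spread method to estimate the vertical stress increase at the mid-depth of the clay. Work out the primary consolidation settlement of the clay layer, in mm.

Mid-depth of clay below the ground surface: z = 3.8 + 2.1/2 = 4.85 m.
Total vertical stress at mid-clay: σ_v = 18.3×3.8 + 17.2×1.05 = 87.6 kPa.
Pore pressure: u = 9.81×(4.85 − 1) = 37.769 kPa.
Initial effective stress: σ'_0 = σ_v − u = 87.6 − 37.769 = 49.831 kPa.
Stress increase at mid-clay by the 2:1 spreading method:
Δσ = qBL/((B+z)(L+z)) = 231×2.2×4.3/((2.2+4.85)(4.3+4.85)) = 33.876 kPa
Final effective stress: σ'_f = 49.831 + 33.876 = 83.707 kPa.
σ'_f = 83.707 ≤ σ'_p = 150 kPa, so the clay remains overconsolidated and only the recompression index applies:
S_c = C_r·H/(1+e₀)·log₁₀(σ'_f/σ'_0) = 0.069×2.1/2.19×log₁₀(83.707/49.831)
    = 0.066164 × 0.22526 = 0.0149 m

S_c ≈ 14.9 mm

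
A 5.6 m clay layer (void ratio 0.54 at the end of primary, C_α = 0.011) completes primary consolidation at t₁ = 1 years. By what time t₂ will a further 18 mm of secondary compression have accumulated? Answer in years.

t₂ ≈ 2.82 years

S_s = C_α·H/(1+e_p)·log₁₀(t₂/t₁) ⇒ log₁₀(t₂/t₁) = S_s·(1+e_p)/(C_α·H).
log₁₀(t₂/t₁) = 0.018 × (1+0.54) / (0.011×5.6) = 0.45
t₂ = t₁ × 10^0.45 = 1 × 2.818 = 2.818 years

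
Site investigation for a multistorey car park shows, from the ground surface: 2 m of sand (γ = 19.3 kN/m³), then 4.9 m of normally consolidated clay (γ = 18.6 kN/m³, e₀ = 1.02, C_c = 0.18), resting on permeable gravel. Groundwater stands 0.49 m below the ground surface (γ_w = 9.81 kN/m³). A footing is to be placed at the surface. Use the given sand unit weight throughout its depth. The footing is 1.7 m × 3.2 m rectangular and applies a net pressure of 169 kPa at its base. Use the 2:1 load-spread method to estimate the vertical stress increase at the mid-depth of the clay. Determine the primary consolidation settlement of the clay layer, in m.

Mid-depth of clay below the ground surface: z = 2 + 4.9/2 = 4.45 m.
Total vertical stress at mid-clay: σ_v = 19.3×2 + 18.6×2.45 = 84.17 kPa.
Pore pressure: u = 9.81×(4.45 − 0.49) = 38.848 kPa.
Initial effective stress: σ'_0 = σ_v − u = 84.17 − 38.848 = 45.322 kPa.
Stress increase at mid-clay by the 2:1 spreading method:
Δσ = qBL/((B+z)(L+z)) = 169×1.7×3.2/((1.7+4.45)(3.2+4.45)) = 19.541 kPa
Final effective stress: σ'_f = σ'_0 + Δσ = 45.322 + 19.541 = 64.863 kPa.
Normally consolidated clay, so the full stress increment lies on the virgin compression line:
S_c = C_c·H/(1+e₀)·log₁₀(σ'_f/σ'_0) = 0.18×4.9/(1+1.02)×log₁₀(64.863/45.322)
    = 0.43663 × 0.15569 = 0.06798 m

S_c ≈ 0.068 m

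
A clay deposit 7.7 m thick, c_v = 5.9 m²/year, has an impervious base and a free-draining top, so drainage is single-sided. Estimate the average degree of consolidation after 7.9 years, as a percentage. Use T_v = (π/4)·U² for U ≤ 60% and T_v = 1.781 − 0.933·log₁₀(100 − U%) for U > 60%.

Drainage path length: H_d = H = 7.7 m (single drainage).
T_v = c_v·t/H_d² = 5.9×7.9/7.7² = 0.78614.
T_v = 0.78614 corresponds to the U > 60% branch:
U = 1 − 10^((1.781 − T_v)/0.933)/100 = 0.8835

U ≈ 88.4 %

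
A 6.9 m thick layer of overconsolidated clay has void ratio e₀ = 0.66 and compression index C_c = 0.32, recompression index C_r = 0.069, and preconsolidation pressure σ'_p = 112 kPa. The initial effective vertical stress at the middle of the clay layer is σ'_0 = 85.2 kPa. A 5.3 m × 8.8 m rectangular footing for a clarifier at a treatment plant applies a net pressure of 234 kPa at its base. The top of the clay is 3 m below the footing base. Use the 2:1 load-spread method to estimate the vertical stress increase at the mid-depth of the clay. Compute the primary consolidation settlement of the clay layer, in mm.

Mid-depth of clay below the footing base: z = 3 + 6.9/2 = 6.45 m.
Stress increase at mid-clay by the 2:1 spreading method:
Δσ = qBL/((B+z)(L+z)) = 234×5.3×8.8/((5.3+6.45)(8.8+6.45)) = 60.907 kPa
Final effective stress: σ'_f = 85.2 + 60.907 = 146.11 kPa.
σ'_f = 146.11 > σ'_p = 112 kPa, so the stress path crosses the preconsolidation pressure — recompression up to σ'_p, then virgin compression beyond:
S_c = H/(1+e₀)·[C_r·log₁₀(σ'_p/σ'_0) + C_c·log₁₀(σ'_f/σ'_p)]
    = 6.9/1.66 × [0.069×log₁₀(112/85.2) + 0.32×log₁₀(146.11/112)]
    = 4.1566 × [0.0081957 + 0.036948] = 0.1876 m

S_c ≈ 188 mm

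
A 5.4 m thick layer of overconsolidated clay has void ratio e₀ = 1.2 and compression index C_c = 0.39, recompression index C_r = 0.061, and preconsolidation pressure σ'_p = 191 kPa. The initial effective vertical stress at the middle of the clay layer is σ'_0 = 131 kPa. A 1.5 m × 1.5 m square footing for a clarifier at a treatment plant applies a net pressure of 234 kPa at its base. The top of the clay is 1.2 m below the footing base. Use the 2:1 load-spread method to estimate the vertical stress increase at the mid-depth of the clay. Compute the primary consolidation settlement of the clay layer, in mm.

S_c ≈ 8.4 mm

Mid-depth of clay below the footing base: z = 1.2 + 5.4/2 = 3.9 m.
Stress increase at mid-clay by the 2:1 spreading method:
Δσ = qBL/((B+z)(L+z)) = 234×1.5×1.5/((1.5+3.9)(1.5+3.9)) = 18.056 kPa
Final effective stress: σ'_f = 131 + 18.056 = 149.06 kPa.
σ'_f = 149.06 ≤ σ'_p = 191 kPa, so the clay remains overconsolidated and only the recompression index applies:
S_c = C_r·H/(1+e₀)·log₁₀(σ'_f/σ'_0) = 0.061×5.4/2.2×log₁₀(149.06/131)
    = 0.14972 × 0.05609 = 0.008398 m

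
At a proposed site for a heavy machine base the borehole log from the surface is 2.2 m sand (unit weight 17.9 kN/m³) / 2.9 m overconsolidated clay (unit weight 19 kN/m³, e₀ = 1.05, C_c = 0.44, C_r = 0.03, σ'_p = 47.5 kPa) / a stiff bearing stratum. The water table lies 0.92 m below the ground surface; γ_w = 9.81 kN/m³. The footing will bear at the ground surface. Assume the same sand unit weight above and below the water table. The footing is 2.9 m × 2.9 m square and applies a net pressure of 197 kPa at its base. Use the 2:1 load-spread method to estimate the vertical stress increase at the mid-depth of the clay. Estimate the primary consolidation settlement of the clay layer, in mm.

S_c ≈ 140 mm

Mid-depth of clay below the ground surface: z = 2.2 + 2.9/2 = 3.65 m.
Total vertical stress at mid-clay: σ_v = 17.9×2.2 + 19×1.45 = 66.93 kPa.
Pore pressure: u = 9.81×(3.65 − 0.92) = 26.781 kPa.
Initial effective stress: σ'_0 = σ_v − u = 66.93 − 26.781 = 40.149 kPa.
Stress increase at mid-clay by the 2:1 spreading method:
Δσ = qBL/((B+z)(L+z)) = 197×2.9×2.9/((2.9+3.65)(2.9+3.65)) = 38.617 kPa
Final effective stress: σ'_f = 40.149 + 38.617 = 78.766 kPa.
σ'_f = 78.766 > σ'_p = 47.5 kPa, so the stress path crosses the preconsolidation pressure — recompression up to σ'_p, then virgin compression beyond:
S_c = H/(1+e₀)·[C_r·log₁₀(σ'_p/σ'_0) + C_c·log₁₀(σ'_f/σ'_p)]
    = 2.9/2.05 × [0.03×log₁₀(47.5/40.149) + 0.44×log₁₀(78.766/47.5)]
    = 1.4146 × [0.0021906 + 0.096644] = 0.1398 m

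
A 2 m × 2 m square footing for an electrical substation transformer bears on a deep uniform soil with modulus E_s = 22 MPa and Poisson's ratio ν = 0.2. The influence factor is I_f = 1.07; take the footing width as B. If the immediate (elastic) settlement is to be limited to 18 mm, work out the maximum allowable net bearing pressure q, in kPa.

E_s = 22 MPa = 22000 kPa.
S_e = q·B·(1−ν²)/E_s · I_f  ⇒  q = S_e·E_s / (B·(1−ν²)·I_f).
q = 0.018 × 22000 / (2 × 0.96 × 1.07) = 192.8 kPa

q ≈ 193 kPa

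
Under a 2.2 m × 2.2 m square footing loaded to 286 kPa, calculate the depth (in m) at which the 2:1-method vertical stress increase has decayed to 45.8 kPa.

z ≈ 3.3 m

2:1 spreading — at depth z the loaded area has grown by z in each plan dimension:
qB²/(B+z)² = Δσ_z ⇒ z = B(√(q/Δσ_z) − 1) = 2.2×(√(286/45.8) − 1) = 3.298 m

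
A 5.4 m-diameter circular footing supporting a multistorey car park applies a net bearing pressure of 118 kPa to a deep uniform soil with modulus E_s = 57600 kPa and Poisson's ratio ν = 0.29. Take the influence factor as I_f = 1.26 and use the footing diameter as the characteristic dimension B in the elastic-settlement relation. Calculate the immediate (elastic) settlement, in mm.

Immediate (elastic) settlement: S_e = q·B·(1−ν²)/E_s · I_f.
S_e = 118 × 5.4 × (1 − 0.29²) / 57600 × 1.26
    = 118 × 5.4 × 0.9159 / 57600 × 1.26
    = 0.01277 m = 12.77 mm

S_e ≈ 12.8 mm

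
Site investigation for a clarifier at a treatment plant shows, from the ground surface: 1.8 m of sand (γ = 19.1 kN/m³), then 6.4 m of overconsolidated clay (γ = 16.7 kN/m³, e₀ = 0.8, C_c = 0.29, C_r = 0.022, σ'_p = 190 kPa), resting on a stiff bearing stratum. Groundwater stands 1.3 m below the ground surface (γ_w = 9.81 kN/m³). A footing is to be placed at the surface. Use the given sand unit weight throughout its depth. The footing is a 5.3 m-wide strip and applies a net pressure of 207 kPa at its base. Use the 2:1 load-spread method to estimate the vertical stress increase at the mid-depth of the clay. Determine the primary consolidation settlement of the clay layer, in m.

Mid-depth of clay below the ground surface: z = 1.8 + 6.4/2 = 5 m.
Total vertical stress at mid-clay: σ_v = 19.1×1.8 + 16.7×3.2 = 87.82 kPa.
Pore pressure: u = 9.81×(5 − 1.3) = 36.297 kPa.
Initial effective stress: σ'_0 = σ_v − u = 87.82 − 36.297 = 51.523 kPa.
Stress increase at mid-clay by the 2:1 spreading method:
Δσ = qB/(B+z) = 207×5.3/(5.3+5) = 106.51 kPa
Final effective stress: σ'_f = 51.523 + 106.51 = 158.03 kPa.
σ'_f = 158.03 ≤ σ'_p = 190 kPa, so the clay remains overconsolidated and only the recompression index applies:
S_c = C_r·H/(1+e₀)·log₁₀(σ'_f/σ'_0) = 0.022×6.4/1.8×log₁₀(158.03/51.523)
    = 0.078223 × 0.48674 = 0.03807 m

S_c ≈ 0.0381 m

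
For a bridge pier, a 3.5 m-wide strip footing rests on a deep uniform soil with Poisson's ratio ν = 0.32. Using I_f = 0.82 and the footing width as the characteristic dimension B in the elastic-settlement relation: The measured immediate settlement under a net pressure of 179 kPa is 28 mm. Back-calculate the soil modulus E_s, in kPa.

S_e = q·B·(1−ν²)/E_s · I_f  ⇒  E_s = q·B·(1−ν²)·I_f / S_e.
E_s = 179 × 3.5 × 0.8976 × 0.82 / 0.028 = 16470 kPa

E_s ≈ 16500 kPa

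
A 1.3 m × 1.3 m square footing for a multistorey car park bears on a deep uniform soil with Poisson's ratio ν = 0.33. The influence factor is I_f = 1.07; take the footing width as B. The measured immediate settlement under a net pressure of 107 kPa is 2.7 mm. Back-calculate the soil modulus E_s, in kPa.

E_s ≈ 49100 kPa

S_e = q·B·(1−ν²)/E_s · I_f  ⇒  E_s = q·B·(1−ν²)·I_f / S_e.
E_s = 107 × 1.3 × 0.8911 × 1.07 / 0.0027 = 49120 kPa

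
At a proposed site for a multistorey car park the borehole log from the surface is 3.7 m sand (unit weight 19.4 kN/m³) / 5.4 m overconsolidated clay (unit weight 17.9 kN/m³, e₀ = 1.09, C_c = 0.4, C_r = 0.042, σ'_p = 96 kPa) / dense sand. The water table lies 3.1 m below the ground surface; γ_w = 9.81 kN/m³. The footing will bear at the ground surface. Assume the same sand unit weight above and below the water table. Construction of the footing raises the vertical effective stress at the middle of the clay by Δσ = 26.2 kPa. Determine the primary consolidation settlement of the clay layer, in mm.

S_c ≈ 81.1 mm

Mid-depth of clay below the ground surface: z = 3.7 + 5.4/2 = 6.4 m.
Total vertical stress at mid-clay: σ_v = 19.4×3.7 + 17.9×2.7 = 120.11 kPa.
Pore pressure: u = 9.81×(6.4 − 3.1) = 32.373 kPa.
Initial effective stress: σ'_0 = σ_v − u = 120.11 − 32.373 = 87.737 kPa.
Final effective stress: σ'_f = 87.737 + 26.2 = 113.94 kPa.
σ'_f = 113.94 > σ'_p = 96 kPa, so the stress path crosses the preconsolidation pressure — recompression up to σ'_p, then virgin compression beyond:
S_c = H/(1+e₀)·[C_r·log₁₀(σ'_p/σ'_0) + C_c·log₁₀(σ'_f/σ'_p)]
    = 5.4/2.09 × [0.042×log₁₀(96/87.737) + 0.4×log₁₀(113.94/96)]
    = 2.5837 × [0.0016417 + 0.029762] = 0.08114 m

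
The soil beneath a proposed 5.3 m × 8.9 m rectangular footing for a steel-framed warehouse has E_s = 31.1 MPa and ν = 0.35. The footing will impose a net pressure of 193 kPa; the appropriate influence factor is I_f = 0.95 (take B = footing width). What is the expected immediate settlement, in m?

S_e ≈ 0.0274 m

Immediate (elastic) settlement: S_e = q·B·(1−ν²)/E_s · I_f.
E_s = 31.1 MPa = 31100 kPa.
S_e = 193 × 5.3 × (1 − 0.35²) / 31100 × 0.95
    = 193 × 5.3 × 0.8775 / 31100 × 0.95
    = 0.02742 m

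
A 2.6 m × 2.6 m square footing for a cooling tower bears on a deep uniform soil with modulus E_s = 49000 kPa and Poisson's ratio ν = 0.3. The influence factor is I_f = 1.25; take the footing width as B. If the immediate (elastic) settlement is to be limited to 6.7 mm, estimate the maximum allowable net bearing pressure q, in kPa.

S_e = q·B·(1−ν²)/E_s · I_f  ⇒  q = S_e·E_s / (B·(1−ν²)·I_f).
q = 0.0067 × 49000 / (2.6 × 0.91 × 1.25) = 111 kPa

q ≈ 111 kPa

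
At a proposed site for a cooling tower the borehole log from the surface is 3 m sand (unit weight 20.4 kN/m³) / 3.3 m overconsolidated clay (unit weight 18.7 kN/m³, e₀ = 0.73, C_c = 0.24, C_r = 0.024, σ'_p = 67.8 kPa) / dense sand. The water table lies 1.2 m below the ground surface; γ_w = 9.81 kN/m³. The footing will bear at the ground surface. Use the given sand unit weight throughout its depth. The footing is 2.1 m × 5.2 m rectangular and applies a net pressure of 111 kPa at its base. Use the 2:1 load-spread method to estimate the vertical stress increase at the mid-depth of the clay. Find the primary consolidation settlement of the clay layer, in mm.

S_c ≈ 26.9 mm

Mid-depth of clay below the ground surface: z = 3 + 3.3/2 = 4.65 m.
Total vertical stress at mid-clay: σ_v = 20.4×3 + 18.7×1.65 = 92.055 kPa.
Pore pressure: u = 9.81×(4.65 − 1.2) = 33.845 kPa.
Initial effective stress: σ'_0 = σ_v − u = 92.055 − 33.845 = 58.21 kPa.
Stress increase at mid-clay by the 2:1 spreading method:
Δσ = qBL/((B+z)(L+z)) = 111×2.1×5.2/((2.1+4.65)(5.2+4.65)) = 18.231 kPa
Final effective stress: σ'_f = 58.21 + 18.231 = 76.441 kPa.
σ'_f = 76.441 > σ'_p = 67.8 kPa, so the stress path crosses the preconsolidation pressure — recompression up to σ'_p, then virgin compression beyond:
S_c = H/(1+e₀)·[C_r·log₁₀(σ'_p/σ'_0) + C_c·log₁₀(σ'_f/σ'_p)]
    = 3.3/1.73 × [0.024×log₁₀(67.8/58.21) + 0.24×log₁₀(76.441/67.8)]
    = 1.9075 × [0.0015896 + 0.012503] = 0.02688 m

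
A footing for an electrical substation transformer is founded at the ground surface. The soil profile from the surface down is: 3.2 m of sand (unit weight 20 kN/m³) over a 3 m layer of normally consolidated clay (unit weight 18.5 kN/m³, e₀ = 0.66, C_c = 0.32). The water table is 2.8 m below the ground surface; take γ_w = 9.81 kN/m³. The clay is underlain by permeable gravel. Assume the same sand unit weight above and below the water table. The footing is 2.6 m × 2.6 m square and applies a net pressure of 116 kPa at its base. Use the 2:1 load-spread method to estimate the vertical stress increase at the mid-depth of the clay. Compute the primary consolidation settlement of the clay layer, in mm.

Mid-depth of clay below the ground surface: z = 3.2 + 3/2 = 4.7 m.
Total vertical stress at mid-clay: σ_v = 20×3.2 + 18.5×1.5 = 91.75 kPa.
Pore pressure: u = 9.81×(4.7 − 2.8) = 18.639 kPa.
Initial effective stress: σ'_0 = σ_v − u = 91.75 − 18.639 = 73.111 kPa.
Stress increase at mid-clay by the 2:1 spreading method:
Δσ = qBL/((B+z)(L+z)) = 116×2.6×2.6/((2.6+4.7)(2.6+4.7)) = 14.715 kPa
Final effective stress: σ'_f = σ'_0 + Δσ = 73.111 + 14.715 = 87.826 kPa.
Normally consolidated clay, so the full stress increment lies on the virgin compression line:
S_c = C_c·H/(1+e₀)·log₁₀(σ'_f/σ'_0) = 0.32×3/(1+0.66)×log₁₀(87.826/73.111)
    = 0.57831 × 0.07964 = 0.04606 m

S_c ≈ 46.1 mm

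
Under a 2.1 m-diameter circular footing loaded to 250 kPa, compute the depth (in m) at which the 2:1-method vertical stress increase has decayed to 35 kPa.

2:1 spreading — at depth z the loaded area has grown by z in each plan dimension:
qD²/(D+z)² = Δσ_z ⇒ z = D(√(q/Δσ_z) − 1) = 2.1×(√(250/35) − 1) = 3.512 m

z ≈ 3.51 m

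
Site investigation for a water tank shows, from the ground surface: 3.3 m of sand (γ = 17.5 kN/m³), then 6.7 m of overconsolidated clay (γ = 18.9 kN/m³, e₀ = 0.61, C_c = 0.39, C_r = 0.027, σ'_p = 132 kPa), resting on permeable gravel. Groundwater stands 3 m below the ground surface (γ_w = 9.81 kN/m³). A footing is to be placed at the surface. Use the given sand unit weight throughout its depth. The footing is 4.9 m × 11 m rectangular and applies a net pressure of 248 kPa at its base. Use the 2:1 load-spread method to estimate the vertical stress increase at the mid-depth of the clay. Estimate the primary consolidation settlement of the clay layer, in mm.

S_c ≈ 115 mm

Mid-depth of clay below the ground surface: z = 3.3 + 6.7/2 = 6.65 m.
Total vertical stress at mid-clay: σ_v = 17.5×3.3 + 18.9×3.35 = 121.06 kPa.
Pore pressure: u = 9.81×(6.65 − 3) = 35.806 kPa.
Initial effective stress: σ'_0 = σ_v − u = 121.06 − 35.806 = 85.254 kPa.
Stress increase at mid-clay by the 2:1 spreading method:
Δσ = qBL/((B+z)(L+z)) = 248×4.9×11/((4.9+6.65)(11+6.65)) = 65.571 kPa
Final effective stress: σ'_f = 85.254 + 65.571 = 150.82 kPa.
σ'_f = 150.82 > σ'_p = 132 kPa, so the stress path crosses the preconsolidation pressure — recompression up to σ'_p, then virgin compression beyond:
S_c = H/(1+e₀)·[C_r·log₁₀(σ'_p/σ'_0) + C_c·log₁₀(σ'_f/σ'_p)]
    = 6.7/1.61 × [0.027×log₁₀(132/85.254) + 0.39×log₁₀(150.82/132)]
    = 4.1615 × [0.0051262 + 0.022575] = 0.1153 m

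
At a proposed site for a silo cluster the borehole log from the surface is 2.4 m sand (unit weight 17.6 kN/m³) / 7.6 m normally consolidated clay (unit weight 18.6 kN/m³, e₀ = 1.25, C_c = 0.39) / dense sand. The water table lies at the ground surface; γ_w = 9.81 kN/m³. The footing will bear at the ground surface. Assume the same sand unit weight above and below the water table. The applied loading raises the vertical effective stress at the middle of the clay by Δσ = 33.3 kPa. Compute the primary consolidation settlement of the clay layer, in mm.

S_c ≈ 283 mm

Mid-depth of clay below the ground surface: z = 2.4 + 7.6/2 = 6.2 m.
Total vertical stress at mid-clay: σ_v = 17.6×2.4 + 18.6×3.8 = 112.92 kPa.
Pore pressure: u = 9.81×(6.2 − 0) = 60.822 kPa.
Initial effective stress: σ'_0 = σ_v − u = 112.92 − 60.822 = 52.098 kPa.
Final effective stress: σ'_f = σ'_0 + Δσ = 52.098 + 33.3 = 85.398 kPa.
Normally consolidated clay, so the full stress increment lies on the virgin compression line:
S_c = C_c·H/(1+e₀)·log₁₀(σ'_f/σ'_0) = 0.39×7.6/(1+1.25)×log₁₀(85.398/52.098)
    = 1.3173 × 0.21463 = 0.2827 m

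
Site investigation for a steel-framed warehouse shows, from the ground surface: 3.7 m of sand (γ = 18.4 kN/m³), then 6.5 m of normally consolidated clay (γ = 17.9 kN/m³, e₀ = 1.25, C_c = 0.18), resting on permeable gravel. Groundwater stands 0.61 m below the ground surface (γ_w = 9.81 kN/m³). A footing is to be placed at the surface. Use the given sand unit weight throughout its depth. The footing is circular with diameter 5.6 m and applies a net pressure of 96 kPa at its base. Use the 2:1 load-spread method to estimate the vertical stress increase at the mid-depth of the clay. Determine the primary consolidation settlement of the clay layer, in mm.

S_c ≈ 59 mm

Mid-depth of clay below the ground surface: z = 3.7 + 6.5/2 = 6.95 m.
Total vertical stress at mid-clay: σ_v = 18.4×3.7 + 17.9×3.25 = 126.25 kPa.
Pore pressure: u = 9.81×(6.95 − 0.61) = 62.195 kPa.
Initial effective stress: σ'_0 = σ_v − u = 126.25 − 62.195 = 64.055 kPa.
Stress increase at mid-clay by the 2:1 spreading method:
Δσ ≈ qD²/(D+z)² = 96×5.6²/(5.6+6.95)² = 19.114 kPa
Final effective stress: σ'_f = σ'_0 + Δσ = 64.055 + 19.114 = 83.169 kPa.
Normally consolidated clay, so the full stress increment lies on the virgin compression line:
S_c = C_c·H/(1+e₀)·log₁₀(σ'_f/σ'_0) = 0.18×6.5/(1+1.25)×log₁₀(83.169/64.055)
    = 0.52 × 0.11341 = 0.05897 m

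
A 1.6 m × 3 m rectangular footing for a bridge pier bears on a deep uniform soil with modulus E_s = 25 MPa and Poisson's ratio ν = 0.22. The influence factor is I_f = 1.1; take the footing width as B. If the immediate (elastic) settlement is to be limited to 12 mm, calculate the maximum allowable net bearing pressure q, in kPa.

q ≈ 179 kPa

E_s = 25 MPa = 25000 kPa.
S_e = q·B·(1−ν²)/E_s · I_f  ⇒  q = S_e·E_s / (B·(1−ν²)·I_f).
q = 0.012 × 25000 / (1.6 × 0.9516 × 1.1) = 179.1 kPa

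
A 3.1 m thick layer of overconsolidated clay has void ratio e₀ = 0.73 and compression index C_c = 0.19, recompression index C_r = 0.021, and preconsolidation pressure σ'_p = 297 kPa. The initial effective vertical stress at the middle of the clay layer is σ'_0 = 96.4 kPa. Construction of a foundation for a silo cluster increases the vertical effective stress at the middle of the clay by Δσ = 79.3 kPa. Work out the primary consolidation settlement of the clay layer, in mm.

S_c ≈ 9.81 mm

Final effective stress: σ'_f = 96.4 + 79.3 = 175.7 kPa.
σ'_f = 175.7 ≤ σ'_p = 297 kPa, so the clay remains overconsolidated and only the recompression index applies:
S_c = C_r·H/(1+e₀)·log₁₀(σ'_f/σ'_0) = 0.021×3.1/1.73×log₁₀(175.7/96.4)
    = 0.03763 × 0.26069 = 0.00981 m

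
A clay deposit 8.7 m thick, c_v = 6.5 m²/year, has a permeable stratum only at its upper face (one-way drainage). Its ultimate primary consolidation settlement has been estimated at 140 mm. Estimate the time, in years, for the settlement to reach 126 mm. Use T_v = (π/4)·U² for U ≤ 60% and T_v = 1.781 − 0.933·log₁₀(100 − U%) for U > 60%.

Drainage path length: H_d = H = 8.7 m (single drainage).
U = S(t)/S_ult = 126/140 = 0.9.
U > 60%: T_v = 1.781 − 0.933·log₁₀(100 − 90) = 0.848.
t = T_v·H_d²/c_v = 0.848×8.7²/6.5 = 9.875 years.

t ≈ 9.87 years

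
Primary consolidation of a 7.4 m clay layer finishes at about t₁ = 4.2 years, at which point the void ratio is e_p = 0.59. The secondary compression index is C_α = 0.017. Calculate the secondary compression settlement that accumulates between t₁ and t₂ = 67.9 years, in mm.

Secondary compression: S_s = C_α·H/(1+e_p)·log₁₀(t₂/t₁)
S_s = 0.017×7.4/(1+0.59)×log₁₀(67.9/4.2)
    = 0.07912 × 1.209 = 0.09563 m

S_s ≈ 95.6 mm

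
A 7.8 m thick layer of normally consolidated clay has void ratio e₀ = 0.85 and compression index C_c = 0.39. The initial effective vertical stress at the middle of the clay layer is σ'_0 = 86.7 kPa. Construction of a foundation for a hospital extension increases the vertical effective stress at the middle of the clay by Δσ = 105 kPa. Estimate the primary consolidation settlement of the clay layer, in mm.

Final effective stress: σ'_f = σ'_0 + Δσ = 86.7 + 105 = 191.7 kPa.
Normally consolidated clay, so the full stress increment lies on the virgin compression line:
S_c = C_c·H/(1+e₀)·log₁₀(σ'_f/σ'_0) = 0.39×7.8/(1+0.85)×log₁₀(191.7/86.7)
    = 1.6443 × 0.3446 = 0.5666 m

S_c ≈ 567 mm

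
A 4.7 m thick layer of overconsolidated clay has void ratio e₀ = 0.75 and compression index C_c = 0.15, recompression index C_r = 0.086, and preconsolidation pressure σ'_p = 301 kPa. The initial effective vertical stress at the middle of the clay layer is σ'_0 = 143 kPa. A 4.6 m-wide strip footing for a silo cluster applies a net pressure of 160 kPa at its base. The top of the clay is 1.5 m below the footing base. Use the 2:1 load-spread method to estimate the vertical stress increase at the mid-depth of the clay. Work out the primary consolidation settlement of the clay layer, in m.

S_c ≈ 0.0477 m

Mid-depth of clay below the footing base: z = 1.5 + 4.7/2 = 3.85 m.
Stress increase at mid-clay by the 2:1 spreading method:
Δσ = qB/(B+z) = 160×4.6/(4.6+3.85) = 87.101 kPa
Final effective stress: σ'_f = 143 + 87.101 = 230.1 kPa.
σ'_f = 230.1 ≤ σ'_p = 301 kPa, so the clay remains overconsolidated and only the recompression index applies:
S_c = C_r·H/(1+e₀)·log₁₀(σ'_f/σ'_0) = 0.086×4.7/1.75×log₁₀(230.1/143)
    = 0.23097 × 0.20658 = 0.04771 m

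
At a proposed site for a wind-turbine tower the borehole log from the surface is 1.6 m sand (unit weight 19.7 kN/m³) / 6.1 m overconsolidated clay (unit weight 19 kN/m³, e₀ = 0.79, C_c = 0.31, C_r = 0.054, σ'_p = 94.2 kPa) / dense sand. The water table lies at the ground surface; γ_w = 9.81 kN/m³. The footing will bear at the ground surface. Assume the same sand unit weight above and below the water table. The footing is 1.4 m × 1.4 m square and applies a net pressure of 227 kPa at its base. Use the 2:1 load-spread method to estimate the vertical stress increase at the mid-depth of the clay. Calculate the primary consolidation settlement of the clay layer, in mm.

Mid-depth of clay below the ground surface: z = 1.6 + 6.1/2 = 4.65 m.
Total vertical stress at mid-clay: σ_v = 19.7×1.6 + 19×3.05 = 89.47 kPa.
Pore pressure: u = 9.81×(4.65 − 0) = 45.617 kPa.
Initial effective stress: σ'_0 = σ_v − u = 89.47 − 45.617 = 43.853 kPa.
Stress increase at mid-clay by the 2:1 spreading method:
Δσ = qBL/((B+z)(L+z)) = 227×1.4×1.4/((1.4+4.65)(1.4+4.65)) = 12.155 kPa
Final effective stress: σ'_f = 43.853 + 12.155 = 56.008 kPa.
σ'_f = 56.008 ≤ σ'_p = 94.2 kPa, so the clay remains overconsolidated and only the recompression index applies:
S_c = C_r·H/(1+e₀)·log₁₀(σ'_f/σ'_0) = 0.054×6.1/1.79×log₁₀(56.008/43.853)
    = 0.18402 × 0.10625 = 0.01955 m

S_c ≈ 19.6 mm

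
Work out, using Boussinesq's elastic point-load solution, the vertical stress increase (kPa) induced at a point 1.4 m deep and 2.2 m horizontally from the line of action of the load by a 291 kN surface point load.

Boussinesq vertical stress below a point load on an elastic half-space:
Δσ_z = 3P/(2πz²) · [1 + (r/z)²]^(−5/2)
r/z = 2.2/1.4 = 1.5714; [1+(r/z)²]^(−5/2) = 0.044603.
Δσ_z = 3×291/(2π×1.4²) × 0.044603 = 70.889 × 0.044603 = 3.162 kPa

Δσ_z ≈ 3.16 kPa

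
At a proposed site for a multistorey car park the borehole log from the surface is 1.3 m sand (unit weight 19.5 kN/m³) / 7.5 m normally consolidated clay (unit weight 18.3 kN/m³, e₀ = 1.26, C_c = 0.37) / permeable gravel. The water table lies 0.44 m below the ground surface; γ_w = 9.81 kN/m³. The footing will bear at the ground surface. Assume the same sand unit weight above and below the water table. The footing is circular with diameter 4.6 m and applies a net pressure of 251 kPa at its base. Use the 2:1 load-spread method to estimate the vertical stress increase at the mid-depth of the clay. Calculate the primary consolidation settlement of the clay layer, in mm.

Mid-depth of clay below the ground surface: z = 1.3 + 7.5/2 = 5.05 m.
Total vertical stress at mid-clay: σ_v = 19.5×1.3 + 18.3×3.75 = 93.975 kPa.
Pore pressure: u = 9.81×(5.05 − 0.44) = 45.224 kPa.
Initial effective stress: σ'_0 = σ_v − u = 93.975 − 45.224 = 48.751 kPa.
Stress increase at mid-clay by the 2:1 spreading method:
Δσ ≈ qD²/(D+z)² = 251×4.6²/(4.6+5.05)² = 57.034 kPa
Final effective stress: σ'_f = σ'_0 + Δσ = 48.751 + 57.034 = 105.78 kPa.
Normally consolidated clay, so the full stress increment lies on the virgin compression line:
S_c = C_c·H/(1+e₀)·log₁₀(σ'_f/σ'_0) = 0.37×7.5/(1+1.26)×log₁₀(105.78/48.751)
    = 1.2279 × 0.33642 = 0.4131 m

S_c ≈ 413 mm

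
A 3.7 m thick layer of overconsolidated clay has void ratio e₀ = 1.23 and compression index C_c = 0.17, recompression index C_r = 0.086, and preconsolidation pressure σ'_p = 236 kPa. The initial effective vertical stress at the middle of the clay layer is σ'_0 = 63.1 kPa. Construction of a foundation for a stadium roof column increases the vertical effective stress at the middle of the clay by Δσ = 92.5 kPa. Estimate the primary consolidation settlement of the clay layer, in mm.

S_c ≈ 55.9 mm

Final effective stress: σ'_f = 63.1 + 92.5 = 155.6 kPa.
σ'_f = 155.6 ≤ σ'_p = 236 kPa, so the clay remains overconsolidated and only the recompression index applies:
S_c = C_r·H/(1+e₀)·log₁₀(σ'_f/σ'_0) = 0.086×3.7/2.23×log₁₀(155.6/63.1)
    = 0.14269 × 0.39198 = 0.05593 m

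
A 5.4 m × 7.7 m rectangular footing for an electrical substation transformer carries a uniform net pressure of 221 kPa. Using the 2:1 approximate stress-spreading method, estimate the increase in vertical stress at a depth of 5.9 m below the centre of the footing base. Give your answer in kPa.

Δσ_z ≈ 59.8 kPa

By the 2:1 method the load spreads at 1 horizontal : 2 vertical, so at depth z the loaded area has grown by z in each plan dimension:
Δσ = qBL/((B+z)(L+z)) = 221×5.4×7.7/((5.4+5.9)(7.7+5.9)) = 59.794 kPa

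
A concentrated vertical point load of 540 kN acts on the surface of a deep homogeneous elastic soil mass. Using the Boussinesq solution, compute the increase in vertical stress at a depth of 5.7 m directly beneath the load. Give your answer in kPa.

Boussinesq vertical stress below a point load on an elastic half-space:
Δσ_z = 3P/(2πz²) · [1 + (r/z)²]^(−5/2)
r/z = 0/5.7 = 0; [1+(r/z)²]^(−5/2) = 1.
Δσ_z = 3×540/(2π×5.7²) × 1 = 7.9357 × 1 = 7.936 kPa

Δσ_z ≈ 7.94 kPa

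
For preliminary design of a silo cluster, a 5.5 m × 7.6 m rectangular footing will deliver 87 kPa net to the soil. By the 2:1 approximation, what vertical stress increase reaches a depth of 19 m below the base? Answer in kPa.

By the 2:1 method the load spreads at 1 horizontal : 2 vertical, so at depth z the loaded area has grown by z in each plan dimension:
Δσ = qBL/((B+z)(L+z)) = 87×5.5×7.6/((5.5+19)(7.6+19)) = 5.5802 kPa

Δσ_z ≈ 5.58 kPa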